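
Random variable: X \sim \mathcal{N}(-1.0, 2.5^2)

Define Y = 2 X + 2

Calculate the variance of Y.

For Y = aX + b: Var(Y) = a² * Var(X)
Var(X) = 2.5^2 = 6.25
Var(Y) = 2² * 6.25 = 4 * 6.25 = 25

25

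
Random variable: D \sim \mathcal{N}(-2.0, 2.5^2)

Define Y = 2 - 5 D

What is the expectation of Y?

For Y = -5D + 2:
E[Y] = -5 * E[D] + 2
E[D] = -2.0 = -2
E[Y] = -5 * (-2) + 2 = 12

12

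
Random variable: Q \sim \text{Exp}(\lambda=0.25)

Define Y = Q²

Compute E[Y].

E[Q²] = Var(Q) + (E[Q])² = 16 + 16 = 32

32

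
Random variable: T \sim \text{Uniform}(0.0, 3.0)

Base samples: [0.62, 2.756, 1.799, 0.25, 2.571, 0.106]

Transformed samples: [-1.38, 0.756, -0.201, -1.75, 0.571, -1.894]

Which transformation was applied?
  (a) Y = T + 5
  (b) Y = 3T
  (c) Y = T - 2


Checking option (c) Y = T - 2:
  T = 0.62 -> Y = -1.38 ✓
  T = 2.756 -> Y = 0.756 ✓
  T = 1.799 -> Y = -0.201 ✓
All samples match this transformation.

(c) T - 2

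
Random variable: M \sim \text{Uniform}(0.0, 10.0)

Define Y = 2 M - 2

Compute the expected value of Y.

For Y = 2M - 2:
E[Y] = 2 * E[M] - 2
E[M] = (0 + 10)/2 = 5
E[Y] = 2 * 5 - 2 = 8

8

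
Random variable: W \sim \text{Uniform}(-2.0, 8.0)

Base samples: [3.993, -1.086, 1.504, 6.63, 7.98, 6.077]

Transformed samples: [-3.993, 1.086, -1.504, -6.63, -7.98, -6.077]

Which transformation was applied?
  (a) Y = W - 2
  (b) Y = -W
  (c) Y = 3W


Checking option (b) Y = -W:
  W = 3.993 -> Y = -3.993 ✓
  W = -1.086 -> Y = 1.086 ✓
  W = 1.504 -> Y = -1.504 ✓
All samples match this transformation.

(b) -W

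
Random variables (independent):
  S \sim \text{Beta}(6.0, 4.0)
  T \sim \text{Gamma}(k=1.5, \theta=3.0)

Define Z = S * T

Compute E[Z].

For independent RVs: E[XY] = E[X]*E[Y]
E[S] = 0.6
E[T] = 4.5
E[Z] = 0.6 * 4.5 = 2.7

2.7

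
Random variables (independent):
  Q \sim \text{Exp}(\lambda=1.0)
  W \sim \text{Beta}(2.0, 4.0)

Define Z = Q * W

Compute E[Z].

For independent RVs: E[XY] = E[X]*E[Y]
E[Q] = 1
E[W] = 0.33333333
E[Z] = 1 * 0.33333333 = 0.33333333

0.33333333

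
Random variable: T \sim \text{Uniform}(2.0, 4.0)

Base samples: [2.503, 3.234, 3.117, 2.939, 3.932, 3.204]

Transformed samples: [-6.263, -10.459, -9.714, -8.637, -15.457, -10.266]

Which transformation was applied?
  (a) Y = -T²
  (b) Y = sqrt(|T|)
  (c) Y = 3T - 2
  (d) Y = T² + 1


Checking option (a) Y = -T²:
  T = 2.503 -> Y = -6.263 ✓
  T = 3.234 -> Y = -10.459 ✓
  T = 3.117 -> Y = -9.714 ✓
All samples match this transformation.

(a) -T²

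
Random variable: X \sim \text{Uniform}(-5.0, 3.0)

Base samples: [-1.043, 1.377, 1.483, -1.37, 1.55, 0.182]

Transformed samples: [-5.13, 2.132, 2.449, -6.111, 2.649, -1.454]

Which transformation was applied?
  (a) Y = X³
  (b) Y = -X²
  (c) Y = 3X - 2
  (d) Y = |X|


Checking option (c) Y = 3X - 2:
  X = -1.043 -> Y = -5.13 ✓
  X = 1.377 -> Y = 2.132 ✓
  X = 1.483 -> Y = 2.449 ✓
All samples match this transformation.

(c) 3X - 2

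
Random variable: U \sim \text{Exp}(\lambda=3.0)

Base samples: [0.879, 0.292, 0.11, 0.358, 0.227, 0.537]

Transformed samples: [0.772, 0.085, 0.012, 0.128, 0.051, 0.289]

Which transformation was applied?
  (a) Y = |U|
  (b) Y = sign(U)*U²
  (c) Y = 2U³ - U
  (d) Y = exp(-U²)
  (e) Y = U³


Checking option (b) Y = sign(U)*U²:
  U = 0.879 -> Y = 0.772 ✓
  U = 0.292 -> Y = 0.085 ✓
  U = 0.11 -> Y = 0.012 ✓
All samples match this transformation.

(b) sign(U)*U²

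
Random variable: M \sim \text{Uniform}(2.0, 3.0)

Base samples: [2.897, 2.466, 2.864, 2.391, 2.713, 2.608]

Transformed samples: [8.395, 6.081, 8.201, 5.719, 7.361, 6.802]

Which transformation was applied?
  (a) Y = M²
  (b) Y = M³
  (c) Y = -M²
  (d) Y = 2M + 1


Checking option (a) Y = M²:
  M = 2.897 -> Y = 8.395 ✓
  M = 2.466 -> Y = 6.081 ✓
  M = 2.864 -> Y = 8.201 ✓
All samples match this transformation.

(a) M²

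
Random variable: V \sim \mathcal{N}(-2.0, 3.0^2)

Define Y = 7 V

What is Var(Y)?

For Y = aV + b: Var(Y) = a² * Var(V)
Var(V) = 3.0^2 = 9
Var(Y) = 7² * 9 = 49 * 9 = 441

441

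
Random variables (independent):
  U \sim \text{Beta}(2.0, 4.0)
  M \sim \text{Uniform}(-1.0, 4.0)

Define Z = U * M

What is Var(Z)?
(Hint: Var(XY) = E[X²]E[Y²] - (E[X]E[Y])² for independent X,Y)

Var(XY) = E[X²]E[Y²] - (E[X]E[Y])²
E[U] = 0.33333333, Var(U) = 0.031746032
E[M] = 1.5, Var(M) = 2.0833333
E[U²] = 0.031746032 + 0.33333333² = 0.14285714
E[M²] = 2.0833333 + 1.5² = 4.3333333
Var(Z) = 0.14285714*4.3333333 - (0.33333333*1.5)²
= 0.61904762 - 0.25 = 0.36904762

0.36904762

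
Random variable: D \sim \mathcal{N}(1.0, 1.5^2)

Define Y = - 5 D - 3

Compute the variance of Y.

For Y = aD + b: Var(Y) = a² * Var(D)
Var(D) = 1.5^2 = 2.25
Var(Y) = (-5)² * 2.25 = 25 * 2.25 = 56.25

56.25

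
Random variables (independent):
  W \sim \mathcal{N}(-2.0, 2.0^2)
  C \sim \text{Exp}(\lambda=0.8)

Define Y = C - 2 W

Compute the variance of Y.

For independent RVs: Var(aX + bY) = a²Var(X) + b²Var(Y)
Var(W) = 4
Var(C) = 1.5625
Var(Y) = (-2)²*4 + 1²*1.5625
= 4*4 + 1*1.5625 = 17.5625

17.5625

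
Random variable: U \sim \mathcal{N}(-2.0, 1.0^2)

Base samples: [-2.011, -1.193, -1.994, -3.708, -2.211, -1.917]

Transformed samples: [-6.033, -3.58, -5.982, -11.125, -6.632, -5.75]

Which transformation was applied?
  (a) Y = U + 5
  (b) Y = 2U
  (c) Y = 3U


Checking option (c) Y = 3U:
  U = -2.011 -> Y = -6.033 ✓
  U = -1.193 -> Y = -3.58 ✓
  U = -1.994 -> Y = -5.982 ✓
All samples match this transformation.

(c) 3U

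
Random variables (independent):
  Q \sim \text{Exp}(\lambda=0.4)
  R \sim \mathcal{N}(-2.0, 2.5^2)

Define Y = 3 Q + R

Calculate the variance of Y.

For independent RVs: Var(aX + bY) = a²Var(X) + b²Var(Y)
Var(Q) = 6.25
Var(R) = 6.25
Var(Y) = 3²*6.25 + 1²*6.25
= 9*6.25 + 1*6.25 = 62.5

62.5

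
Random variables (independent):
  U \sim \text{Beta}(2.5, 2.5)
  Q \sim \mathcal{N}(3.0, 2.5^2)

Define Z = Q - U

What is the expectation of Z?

E[Z] = -1*E[U] + 1*E[Q]
E[U] = 0.5
E[Q] = 3
E[Z] = -1*0.5 + 1*3 = 2.5

2.5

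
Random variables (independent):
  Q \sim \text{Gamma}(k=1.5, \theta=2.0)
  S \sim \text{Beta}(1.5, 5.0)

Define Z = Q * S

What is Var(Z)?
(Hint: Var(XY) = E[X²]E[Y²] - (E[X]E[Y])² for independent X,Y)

Var(XY) = E[X²]E[Y²] - (E[X]E[Y])²
E[Q] = 3, Var(Q) = 6
E[S] = 0.23076923, Var(S) = 0.023668639
E[Q²] = 6 + 3² = 15
E[S²] = 0.023668639 + 0.23076923² = 0.076923077
Var(Z) = 15*0.076923077 - (3*0.23076923)²
= 1.1538462 - 0.47928994 = 0.67455621

0.67455621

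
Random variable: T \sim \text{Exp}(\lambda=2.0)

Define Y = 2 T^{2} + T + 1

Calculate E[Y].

E[Y] = 2*E[T²] + 1*E[T] + 1
E[T] = 0.5
E[T²] = Var(T) + (E[T])² = 0.25 + 0.25 = 0.5
E[Y] = 2*0.5 + 1*0.5 + 1 = 2.5

2.5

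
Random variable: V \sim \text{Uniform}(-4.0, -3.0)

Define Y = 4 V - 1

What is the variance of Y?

For Y = aV + b: Var(Y) = a² * Var(V)
Var(V) = (-3 + 4)^2/12 = 0.083333333
Var(Y) = 4² * 0.083333333 = 16 * 0.083333333 = 1.3333333

1.3333333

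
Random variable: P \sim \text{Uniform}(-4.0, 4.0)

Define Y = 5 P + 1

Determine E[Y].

For Y = 5P + 1:
E[Y] = 5 * E[P] + 1
E[P] = (-4 + 4)/2 = 0
E[Y] = 5 * 0 + 1 = 1

1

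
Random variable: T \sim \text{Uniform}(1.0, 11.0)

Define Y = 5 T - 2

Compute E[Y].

For Y = 5T - 2:
E[Y] = 5 * E[T] - 2
E[T] = (1 + 11)/2 = 6
E[Y] = 5 * 6 - 2 = 28

28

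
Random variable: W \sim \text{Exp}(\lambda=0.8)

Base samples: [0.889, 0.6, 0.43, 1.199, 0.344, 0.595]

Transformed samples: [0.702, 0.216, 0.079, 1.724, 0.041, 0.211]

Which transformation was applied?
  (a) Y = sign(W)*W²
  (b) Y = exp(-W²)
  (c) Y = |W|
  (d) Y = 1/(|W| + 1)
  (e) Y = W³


Checking option (e) Y = W³:
  W = 0.889 -> Y = 0.702 ✓
  W = 0.6 -> Y = 0.216 ✓
  W = 0.43 -> Y = 0.079 ✓
All samples match this transformation.

(e) W³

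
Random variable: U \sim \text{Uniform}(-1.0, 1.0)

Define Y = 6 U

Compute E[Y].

For Y = 6U:
E[Y] = 6 * E[U]
E[U] = (-1 + 1)/2 = 0
E[Y] = 6 * 0 = 0

0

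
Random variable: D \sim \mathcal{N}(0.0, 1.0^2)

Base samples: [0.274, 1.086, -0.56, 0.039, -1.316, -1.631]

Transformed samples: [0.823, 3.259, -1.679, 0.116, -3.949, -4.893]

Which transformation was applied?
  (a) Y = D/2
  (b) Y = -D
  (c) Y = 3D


Checking option (c) Y = 3D:
  D = 0.274 -> Y = 0.823 ✓
  D = 1.086 -> Y = 3.259 ✓
  D = -0.56 -> Y = -1.679 ✓
All samples match this transformation.

(c) 3D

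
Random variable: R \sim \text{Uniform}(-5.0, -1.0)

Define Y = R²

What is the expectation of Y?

Using E[X²] = Var(X) + (E[X])²:
E[R] = -3
Var(R) = (-1 + 5)^2/12 = 1.3333333
E[R²] = 1.3333333 + (-3)² = 1.3333333 + 9 = 10.333333

10.333333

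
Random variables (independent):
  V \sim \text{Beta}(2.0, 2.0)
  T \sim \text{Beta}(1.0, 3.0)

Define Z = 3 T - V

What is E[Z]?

E[Z] = -1*E[V] + 3*E[T]
E[V] = 0.5
E[T] = 0.25
E[Z] = -1*0.5 + 3*0.25 = 0.25

0.25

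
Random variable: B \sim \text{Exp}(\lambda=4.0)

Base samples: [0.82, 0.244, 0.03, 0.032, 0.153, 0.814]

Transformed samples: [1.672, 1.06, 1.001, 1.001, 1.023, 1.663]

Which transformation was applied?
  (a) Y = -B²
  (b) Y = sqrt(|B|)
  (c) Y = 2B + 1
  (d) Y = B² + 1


Checking option (d) Y = B² + 1:
  B = 0.82 -> Y = 1.672 ✓
  B = 0.244 -> Y = 1.06 ✓
  B = 0.03 -> Y = 1.001 ✓
All samples match this transformation.

(d) B² + 1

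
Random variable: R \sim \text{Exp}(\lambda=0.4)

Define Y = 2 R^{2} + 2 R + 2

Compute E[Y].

E[Y] = 2*E[R²] + 2*E[R] + 2
E[R] = 2.5
E[R²] = Var(R) + (E[R])² = 6.25 + 6.25 = 12.5
E[Y] = 2*12.5 + 2*2.5 + 2 = 32

32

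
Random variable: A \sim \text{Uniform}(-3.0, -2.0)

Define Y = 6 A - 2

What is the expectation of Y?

For Y = 6A - 2:
E[Y] = 6 * E[A] - 2
E[A] = (-3 - 2)/2 = -2.5
E[Y] = 6 * (-2.5) - 2 = -17

-17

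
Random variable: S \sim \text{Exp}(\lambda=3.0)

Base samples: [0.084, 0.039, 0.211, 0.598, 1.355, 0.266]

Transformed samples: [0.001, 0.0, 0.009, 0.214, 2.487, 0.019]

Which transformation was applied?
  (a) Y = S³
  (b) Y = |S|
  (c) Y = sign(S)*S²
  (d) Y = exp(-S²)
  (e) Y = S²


Checking option (a) Y = S³:
  S = 0.084 -> Y = 0.001 ✓
  S = 0.039 -> Y = 0.0 ✓
  S = 0.211 -> Y = 0.009 ✓
All samples match this transformation.

(a) S³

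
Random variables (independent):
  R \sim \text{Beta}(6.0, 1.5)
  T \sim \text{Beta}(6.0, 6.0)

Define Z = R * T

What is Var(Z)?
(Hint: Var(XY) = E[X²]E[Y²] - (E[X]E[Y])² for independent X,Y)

Var(XY) = E[X²]E[Y²] - (E[X]E[Y])²
E[R] = 0.8, Var(R) = 0.018823529
E[T] = 0.5, Var(T) = 0.019230769
E[R²] = 0.018823529 + 0.8² = 0.65882353
E[T²] = 0.019230769 + 0.5² = 0.26923077
Var(Z) = 0.65882353*0.26923077 - (0.8*0.5)²
= 0.17737557 - 0.16 = 0.017375566

0.017375566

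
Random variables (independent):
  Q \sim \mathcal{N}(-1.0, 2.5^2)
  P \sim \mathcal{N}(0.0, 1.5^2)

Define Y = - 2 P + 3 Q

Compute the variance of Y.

For independent RVs: Var(aX + bY) = a²Var(X) + b²Var(Y)
Var(Q) = 6.25
Var(P) = 2.25
Var(Y) = 3²*6.25 + (-2)²*2.25
= 9*6.25 + 4*2.25 = 65.25

65.25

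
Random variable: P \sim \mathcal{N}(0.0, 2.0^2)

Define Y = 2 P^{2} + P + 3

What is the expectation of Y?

E[Y] = 2*E[P²] + 1*E[P] + 3
E[P] = 0
E[P²] = Var(P) + (E[P])² = 4 + 0 = 4
E[Y] = 2*4 + 1*0 + 3 = 11

11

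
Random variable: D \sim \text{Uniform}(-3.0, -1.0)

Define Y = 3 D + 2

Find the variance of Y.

For Y = aD + b: Var(Y) = a² * Var(D)
Var(D) = (-1 + 3)^2/12 = 0.33333333
Var(Y) = 3² * 0.33333333 = 9 * 0.33333333 = 3

3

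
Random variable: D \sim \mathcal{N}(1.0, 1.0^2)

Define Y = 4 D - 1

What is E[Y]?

For Y = 4D - 1:
E[Y] = 4 * E[D] - 1
E[D] = 1.0 = 1
E[Y] = 4 * 1 - 1 = 3

3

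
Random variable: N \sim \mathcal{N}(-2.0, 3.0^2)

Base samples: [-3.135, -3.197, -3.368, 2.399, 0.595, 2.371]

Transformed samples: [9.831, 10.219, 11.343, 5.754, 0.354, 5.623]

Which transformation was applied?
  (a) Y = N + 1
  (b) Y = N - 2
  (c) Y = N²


Checking option (c) Y = N²:
  N = -3.135 -> Y = 9.831 ✓
  N = -3.197 -> Y = 10.219 ✓
  N = -3.368 -> Y = 11.343 ✓
All samples match this transformation.

(c) N²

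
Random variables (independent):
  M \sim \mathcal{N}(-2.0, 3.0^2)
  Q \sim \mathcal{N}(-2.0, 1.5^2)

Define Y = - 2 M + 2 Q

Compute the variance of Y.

For independent RVs: Var(aX + bY) = a²Var(X) + b²Var(Y)
Var(M) = 9
Var(Q) = 2.25
Var(Y) = (-2)²*9 + 2²*2.25
= 4*9 + 4*2.25 = 45

45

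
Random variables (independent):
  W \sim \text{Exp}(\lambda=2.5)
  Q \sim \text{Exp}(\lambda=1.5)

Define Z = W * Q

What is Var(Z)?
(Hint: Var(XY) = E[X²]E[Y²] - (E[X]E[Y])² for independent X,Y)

Var(XY) = E[X²]E[Y²] - (E[X]E[Y])²
E[W] = 0.4, Var(W) = 0.16
E[Q] = 0.66666667, Var(Q) = 0.44444444
E[W²] = 0.16 + 0.4² = 0.32
E[Q²] = 0.44444444 + 0.66666667² = 0.88888889
Var(Z) = 0.32*0.88888889 - (0.4*0.66666667)²
= 0.28444444 - 0.071111111 = 0.21333333

0.21333333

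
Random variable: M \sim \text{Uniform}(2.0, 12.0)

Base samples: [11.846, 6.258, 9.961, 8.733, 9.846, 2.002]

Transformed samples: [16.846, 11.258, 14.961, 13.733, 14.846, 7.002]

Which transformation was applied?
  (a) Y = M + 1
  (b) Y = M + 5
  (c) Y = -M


Checking option (b) Y = M + 5:
  M = 11.846 -> Y = 16.846 ✓
  M = 6.258 -> Y = 11.258 ✓
  M = 9.961 -> Y = 14.961 ✓
All samples match this transformation.

(b) M + 5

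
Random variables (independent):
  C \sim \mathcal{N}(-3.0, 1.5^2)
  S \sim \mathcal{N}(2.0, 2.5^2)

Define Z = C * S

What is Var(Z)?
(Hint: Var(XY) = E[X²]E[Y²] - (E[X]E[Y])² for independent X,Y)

Var(XY) = E[X²]E[Y²] - (E[X]E[Y])²
E[C] = -3, Var(C) = 2.25
E[S] = 2, Var(S) = 6.25
E[C²] = 2.25 + (-3)² = 11.25
E[S²] = 6.25 + 2² = 10.25
Var(Z) = 11.25*10.25 - (-3*2)²
= 115.3125 - 36 = 79.3125

79.3125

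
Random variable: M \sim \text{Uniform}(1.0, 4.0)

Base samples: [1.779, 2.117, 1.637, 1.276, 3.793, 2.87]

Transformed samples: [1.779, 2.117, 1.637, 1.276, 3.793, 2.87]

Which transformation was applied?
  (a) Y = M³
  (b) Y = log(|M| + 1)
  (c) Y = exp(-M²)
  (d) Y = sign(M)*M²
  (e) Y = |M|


Checking option (e) Y = |M|:
  M = 1.779 -> Y = 1.779 ✓
  M = 2.117 -> Y = 2.117 ✓
  M = 1.637 -> Y = 1.637 ✓
All samples match this transformation.

(e) |M|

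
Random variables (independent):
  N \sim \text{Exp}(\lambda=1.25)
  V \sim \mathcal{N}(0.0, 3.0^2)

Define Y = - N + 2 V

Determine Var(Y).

For independent RVs: Var(aX + bY) = a²Var(X) + b²Var(Y)
Var(N) = 0.64
Var(V) = 9
Var(Y) = (-1)²*0.64 + 2²*9
= 1*0.64 + 4*9 = 36.64

36.64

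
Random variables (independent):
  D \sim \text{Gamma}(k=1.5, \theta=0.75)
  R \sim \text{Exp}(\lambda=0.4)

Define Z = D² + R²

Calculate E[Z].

E[Z] = E[D²] + E[R²]
E[D²] = Var(D) + E[D]² = 0.84375 + 1.265625 = 2.109375
E[R²] = Var(R) + E[R]² = 6.25 + 6.25 = 12.5
E[Z] = 2.109375 + 12.5 = 14.609375

14.609375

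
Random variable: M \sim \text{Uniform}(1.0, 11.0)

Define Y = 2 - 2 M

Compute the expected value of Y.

For Y = -2M + 2:
E[Y] = -2 * E[M] + 2
E[M] = (1 + 11)/2 = 6
E[Y] = -2 * 6 + 2 = -10

-10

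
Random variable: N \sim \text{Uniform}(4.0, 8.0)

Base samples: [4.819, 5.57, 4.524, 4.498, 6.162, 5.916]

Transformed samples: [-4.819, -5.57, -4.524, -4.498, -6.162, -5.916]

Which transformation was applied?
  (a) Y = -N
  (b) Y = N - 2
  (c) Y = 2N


Checking option (a) Y = -N:
  N = 4.819 -> Y = -4.819 ✓
  N = 5.57 -> Y = -5.57 ✓
  N = 4.524 -> Y = -4.524 ✓
All samples match this transformation.

(a) -N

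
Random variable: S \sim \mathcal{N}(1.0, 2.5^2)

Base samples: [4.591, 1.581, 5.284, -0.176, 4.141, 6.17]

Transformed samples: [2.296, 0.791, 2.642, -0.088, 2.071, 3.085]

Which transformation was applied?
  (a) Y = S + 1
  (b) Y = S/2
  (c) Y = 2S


Checking option (b) Y = S/2:
  S = 4.591 -> Y = 2.296 ✓
  S = 1.581 -> Y = 0.791 ✓
  S = 5.284 -> Y = 2.642 ✓
All samples match this transformation.

(b) S/2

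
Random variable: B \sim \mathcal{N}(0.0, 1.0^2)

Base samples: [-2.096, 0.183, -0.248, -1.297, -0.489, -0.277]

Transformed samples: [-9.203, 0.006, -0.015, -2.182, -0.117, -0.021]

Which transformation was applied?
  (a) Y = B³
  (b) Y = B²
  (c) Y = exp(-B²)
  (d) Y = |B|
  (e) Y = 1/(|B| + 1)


Checking option (a) Y = B³:
  B = -2.096 -> Y = -9.203 ✓
  B = 0.183 -> Y = 0.006 ✓
  B = -0.248 -> Y = -0.015 ✓
All samples match this transformation.

(a) B³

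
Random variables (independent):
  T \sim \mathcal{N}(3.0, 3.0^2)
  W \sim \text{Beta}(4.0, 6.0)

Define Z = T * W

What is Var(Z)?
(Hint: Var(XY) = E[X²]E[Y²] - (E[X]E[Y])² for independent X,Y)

Var(XY) = E[X²]E[Y²] - (E[X]E[Y])²
E[T] = 3, Var(T) = 9
E[W] = 0.4, Var(W) = 0.021818182
E[T²] = 9 + 3² = 18
E[W²] = 0.021818182 + 0.4² = 0.18181818
Var(Z) = 18*0.18181818 - (3*0.4)²
= 3.2727273 - 1.44 = 1.8327273

1.8327273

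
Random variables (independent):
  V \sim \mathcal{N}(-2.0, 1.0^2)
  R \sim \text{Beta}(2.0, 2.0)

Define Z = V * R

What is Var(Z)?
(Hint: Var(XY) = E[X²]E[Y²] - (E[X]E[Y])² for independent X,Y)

Var(XY) = E[X²]E[Y²] - (E[X]E[Y])²
E[V] = -2, Var(V) = 1
E[R] = 0.5, Var(R) = 0.05
E[V²] = 1 + (-2)² = 5
E[R²] = 0.05 + 0.5² = 0.3
Var(Z) = 5*0.3 - (-2*0.5)²
= 1.5 - 1 = 0.5

0.5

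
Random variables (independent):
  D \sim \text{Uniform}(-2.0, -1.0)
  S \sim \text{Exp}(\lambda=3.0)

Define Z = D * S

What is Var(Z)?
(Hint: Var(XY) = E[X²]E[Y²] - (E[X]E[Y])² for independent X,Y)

Var(XY) = E[X²]E[Y²] - (E[X]E[Y])²
E[D] = -1.5, Var(D) = 0.083333333
E[S] = 0.33333333, Var(S) = 0.11111111
E[D²] = 0.083333333 + (-1.5)² = 2.3333333
E[S²] = 0.11111111 + 0.33333333² = 0.22222222
Var(Z) = 2.3333333*0.22222222 - (-1.5*0.33333333)²
= 0.51851852 - 0.25 = 0.26851852

0.26851852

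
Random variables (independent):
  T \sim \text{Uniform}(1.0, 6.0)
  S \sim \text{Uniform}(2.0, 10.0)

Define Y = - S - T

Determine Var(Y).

For independent RVs: Var(aX + bY) = a²Var(X) + b²Var(Y)
Var(T) = 2.0833333
Var(S) = 5.3333333
Var(Y) = (-1)²*2.0833333 + (-1)²*5.3333333
= 1*2.0833333 + 1*5.3333333 = 7.4166667

7.4166667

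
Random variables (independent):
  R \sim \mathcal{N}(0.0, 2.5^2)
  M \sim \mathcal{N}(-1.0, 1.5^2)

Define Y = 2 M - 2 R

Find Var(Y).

For independent RVs: Var(aX + bY) = a²Var(X) + b²Var(Y)
Var(R) = 6.25
Var(M) = 2.25
Var(Y) = (-2)²*6.25 + 2²*2.25
= 4*6.25 + 4*2.25 = 34

34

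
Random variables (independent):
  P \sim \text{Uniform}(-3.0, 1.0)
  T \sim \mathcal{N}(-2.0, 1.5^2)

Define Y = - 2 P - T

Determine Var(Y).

For independent RVs: Var(aX + bY) = a²Var(X) + b²Var(Y)
Var(P) = 1.3333333
Var(T) = 2.25
Var(Y) = (-2)²*1.3333333 + (-1)²*2.25
= 4*1.3333333 + 1*2.25 = 7.5833333

7.5833333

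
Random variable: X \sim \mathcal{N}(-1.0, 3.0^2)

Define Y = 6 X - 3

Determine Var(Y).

For Y = aX + b: Var(Y) = a² * Var(X)
Var(X) = 3.0^2 = 9
Var(Y) = 6² * 9 = 36 * 9 = 324

324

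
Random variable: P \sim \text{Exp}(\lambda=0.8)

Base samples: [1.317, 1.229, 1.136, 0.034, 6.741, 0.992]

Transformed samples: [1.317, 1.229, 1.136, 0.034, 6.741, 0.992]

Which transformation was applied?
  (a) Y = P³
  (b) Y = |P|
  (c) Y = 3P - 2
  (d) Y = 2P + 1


Checking option (b) Y = |P|:
  P = 1.317 -> Y = 1.317 ✓
  P = 1.229 -> Y = 1.229 ✓
  P = 1.136 -> Y = 1.136 ✓
All samples match this transformation.

(b) |P|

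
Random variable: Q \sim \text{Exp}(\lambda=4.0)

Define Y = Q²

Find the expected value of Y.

E[Q²] = Var(Q) + (E[Q])² = 0.0625 + 0.0625 = 0.125

0.125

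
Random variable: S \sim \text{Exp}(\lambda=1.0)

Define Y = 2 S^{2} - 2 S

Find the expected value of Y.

E[Y] = 2*E[S²] - 2*E[S]
E[S] = 1
E[S²] = Var(S) + (E[S])² = 1 + 1 = 2
E[Y] = 2*2 - 2*1 = 2

2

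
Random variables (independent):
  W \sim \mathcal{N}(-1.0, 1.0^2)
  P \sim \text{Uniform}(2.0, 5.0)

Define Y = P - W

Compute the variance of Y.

For independent RVs: Var(aX + bY) = a²Var(X) + b²Var(Y)
Var(W) = 1
Var(P) = 0.75
Var(Y) = (-1)²*1 + 1²*0.75
= 1*1 + 1*0.75 = 1.75

1.75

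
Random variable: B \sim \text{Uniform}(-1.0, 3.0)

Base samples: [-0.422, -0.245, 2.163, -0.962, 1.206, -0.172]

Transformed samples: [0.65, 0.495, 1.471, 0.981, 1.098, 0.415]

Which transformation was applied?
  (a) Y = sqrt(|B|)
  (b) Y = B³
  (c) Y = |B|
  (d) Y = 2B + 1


Checking option (a) Y = sqrt(|B|):
  B = -0.422 -> Y = 0.65 ✓
  B = -0.245 -> Y = 0.495 ✓
  B = 2.163 -> Y = 1.471 ✓
All samples match this transformation.

(a) sqrt(|B|)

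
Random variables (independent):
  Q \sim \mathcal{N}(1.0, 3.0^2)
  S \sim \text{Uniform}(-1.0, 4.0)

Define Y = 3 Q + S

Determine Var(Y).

For independent RVs: Var(aX + bY) = a²Var(X) + b²Var(Y)
Var(Q) = 9
Var(S) = 2.0833333
Var(Y) = 3²*9 + 1²*2.0833333
= 9*9 + 1*2.0833333 = 83.083333

83.083333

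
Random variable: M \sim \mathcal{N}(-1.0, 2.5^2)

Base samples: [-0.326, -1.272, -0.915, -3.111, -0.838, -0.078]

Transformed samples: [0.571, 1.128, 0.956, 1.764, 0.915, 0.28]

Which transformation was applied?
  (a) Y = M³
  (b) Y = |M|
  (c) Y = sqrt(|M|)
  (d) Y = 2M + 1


Checking option (c) Y = sqrt(|M|):
  M = -0.326 -> Y = 0.571 ✓
  M = -1.272 -> Y = 1.128 ✓
  M = -0.915 -> Y = 0.956 ✓
All samples match this transformation.

(c) sqrt(|M|)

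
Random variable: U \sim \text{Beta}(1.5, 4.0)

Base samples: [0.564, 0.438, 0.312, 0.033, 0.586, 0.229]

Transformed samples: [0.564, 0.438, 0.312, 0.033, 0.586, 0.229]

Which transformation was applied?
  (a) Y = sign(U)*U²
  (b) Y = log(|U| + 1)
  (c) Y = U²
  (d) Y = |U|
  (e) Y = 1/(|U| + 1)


Checking option (d) Y = |U|:
  U = 0.564 -> Y = 0.564 ✓
  U = 0.438 -> Y = 0.438 ✓
  U = 0.312 -> Y = 0.312 ✓
All samples match this transformation.

(d) |U|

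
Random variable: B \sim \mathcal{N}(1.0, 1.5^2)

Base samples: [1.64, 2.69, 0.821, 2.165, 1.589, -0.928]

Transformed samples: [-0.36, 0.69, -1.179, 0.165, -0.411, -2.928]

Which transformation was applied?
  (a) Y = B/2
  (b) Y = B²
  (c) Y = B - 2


Checking option (c) Y = B - 2:
  B = 1.64 -> Y = -0.36 ✓
  B = 2.69 -> Y = 0.69 ✓
  B = 0.821 -> Y = -1.179 ✓
All samples match this transformation.

(c) B - 2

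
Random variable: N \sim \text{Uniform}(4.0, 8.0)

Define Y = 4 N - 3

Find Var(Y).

For Y = aN + b: Var(Y) = a² * Var(N)
Var(N) = (8 - 4)^2/12 = 1.3333333
Var(Y) = 4² * 1.3333333 = 16 * 1.3333333 = 21.333333

21.333333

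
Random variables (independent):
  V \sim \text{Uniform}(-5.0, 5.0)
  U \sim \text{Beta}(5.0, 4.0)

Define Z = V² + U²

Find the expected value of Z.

E[Z] = E[V²] + E[U²]
E[V²] = Var(V) + E[V]² = 8.3333333 + 0 = 8.3333333
E[U²] = Var(U) + E[U]² = 0.024691358 + 0.30864198 = 0.33333333
E[Z] = 8.3333333 + 0.33333333 = 8.6666667

8.6666667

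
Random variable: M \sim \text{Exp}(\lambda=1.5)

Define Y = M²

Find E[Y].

Using E[X²] = Var(X) + (E[X])²:
E[M] = 0.66666667
Var(M) = 1/1.5^2 = 0.44444444
E[M²] = 0.44444444 + 0.66666667² = 0.44444444 + 0.44444444 = 0.88888889

0.88888889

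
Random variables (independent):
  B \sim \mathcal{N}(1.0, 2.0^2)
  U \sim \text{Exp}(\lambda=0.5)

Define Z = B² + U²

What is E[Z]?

E[Z] = E[B²] + E[U²]
E[B²] = Var(B) + E[B]² = 4 + 1 = 5
E[U²] = Var(U) + E[U]² = 4 + 4 = 8
E[Z] = 5 + 8 = 13

13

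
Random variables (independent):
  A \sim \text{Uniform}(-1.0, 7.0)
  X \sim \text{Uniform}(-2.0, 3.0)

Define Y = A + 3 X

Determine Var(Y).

For independent RVs: Var(aX + bY) = a²Var(X) + b²Var(Y)
Var(A) = 5.3333333
Var(X) = 2.0833333
Var(Y) = 1²*5.3333333 + 3²*2.0833333
= 1*5.3333333 + 9*2.0833333 = 24.083333

24.083333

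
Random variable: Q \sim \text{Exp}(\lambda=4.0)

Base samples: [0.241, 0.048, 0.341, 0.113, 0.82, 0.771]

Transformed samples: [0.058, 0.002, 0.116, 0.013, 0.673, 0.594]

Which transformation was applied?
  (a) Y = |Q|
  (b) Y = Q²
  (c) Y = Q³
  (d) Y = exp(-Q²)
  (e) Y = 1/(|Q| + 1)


Checking option (b) Y = Q²:
  Q = 0.241 -> Y = 0.058 ✓
  Q = 0.048 -> Y = 0.002 ✓
  Q = 0.341 -> Y = 0.116 ✓
All samples match this transformation.

(b) Q²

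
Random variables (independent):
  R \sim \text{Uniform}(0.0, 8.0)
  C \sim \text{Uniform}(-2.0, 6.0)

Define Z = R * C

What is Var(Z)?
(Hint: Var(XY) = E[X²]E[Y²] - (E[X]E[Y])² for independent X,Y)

Var(XY) = E[X²]E[Y²] - (E[X]E[Y])²
E[R] = 4, Var(R) = 5.3333333
E[C] = 2, Var(C) = 5.3333333
E[R²] = 5.3333333 + 4² = 21.333333
E[C²] = 5.3333333 + 2² = 9.3333333
Var(Z) = 21.333333*9.3333333 - (4*2)²
= 199.11111 - 64 = 135.11111

135.11111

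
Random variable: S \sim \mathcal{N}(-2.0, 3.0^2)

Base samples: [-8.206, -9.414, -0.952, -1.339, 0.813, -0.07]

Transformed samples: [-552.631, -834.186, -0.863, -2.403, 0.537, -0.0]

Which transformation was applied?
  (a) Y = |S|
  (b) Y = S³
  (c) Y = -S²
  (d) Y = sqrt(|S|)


Checking option (b) Y = S³:
  S = -8.206 -> Y = -552.631 ✓
  S = -9.414 -> Y = -834.186 ✓
  S = -0.952 -> Y = -0.863 ✓
All samples match this transformation.

(b) S³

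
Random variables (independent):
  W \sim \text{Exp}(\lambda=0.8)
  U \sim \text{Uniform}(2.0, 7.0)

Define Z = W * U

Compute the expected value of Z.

For independent RVs: E[XY] = E[X]*E[Y]
E[W] = 1.25
E[U] = 4.5
E[Z] = 1.25 * 4.5 = 5.625

5.625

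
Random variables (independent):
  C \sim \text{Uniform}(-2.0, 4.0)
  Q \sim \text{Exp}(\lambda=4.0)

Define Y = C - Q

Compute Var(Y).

For independent RVs: Var(aX + bY) = a²Var(X) + b²Var(Y)
Var(C) = 3
Var(Q) = 0.0625
Var(Y) = 1²*3 + (-1)²*0.0625
= 1*3 + 1*0.0625 = 3.0625

3.0625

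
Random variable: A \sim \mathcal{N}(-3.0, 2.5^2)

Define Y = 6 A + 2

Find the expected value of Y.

For Y = 6A + 2:
E[Y] = 6 * E[A] + 2
E[A] = -3.0 = -3
E[Y] = 6 * (-3) + 2 = -16

-16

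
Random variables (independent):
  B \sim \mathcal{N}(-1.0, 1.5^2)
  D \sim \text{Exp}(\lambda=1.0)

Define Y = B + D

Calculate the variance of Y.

For independent RVs: Var(aX + bY) = a²Var(X) + b²Var(Y)
Var(B) = 2.25
Var(D) = 1
Var(Y) = 1²*2.25 + 1²*1
= 1*2.25 + 1*1 = 3.25

3.25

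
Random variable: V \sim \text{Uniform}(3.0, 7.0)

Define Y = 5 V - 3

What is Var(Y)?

For Y = aV + b: Var(Y) = a² * Var(V)
Var(V) = (7 - 3)^2/12 = 1.3333333
Var(Y) = 5² * 1.3333333 = 25 * 1.3333333 = 33.333333

33.333333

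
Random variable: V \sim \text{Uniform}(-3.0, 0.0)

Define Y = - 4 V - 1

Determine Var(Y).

For Y = aV + b: Var(Y) = a² * Var(V)
Var(V) = (0 + 3)^2/12 = 0.75
Var(Y) = (-4)² * 0.75 = 16 * 0.75 = 12

12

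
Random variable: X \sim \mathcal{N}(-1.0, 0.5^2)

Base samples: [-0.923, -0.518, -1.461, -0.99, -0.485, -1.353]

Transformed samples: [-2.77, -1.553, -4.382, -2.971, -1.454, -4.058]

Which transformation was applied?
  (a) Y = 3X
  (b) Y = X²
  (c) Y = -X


Checking option (a) Y = 3X:
  X = -0.923 -> Y = -2.77 ✓
  X = -0.518 -> Y = -1.553 ✓
  X = -1.461 -> Y = -4.382 ✓
All samples match this transformation.

(a) 3X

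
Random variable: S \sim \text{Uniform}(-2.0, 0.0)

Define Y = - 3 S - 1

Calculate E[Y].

For Y = -3S - 1:
E[Y] = -3 * E[S] - 1
E[S] = (-2 + 0)/2 = -1
E[Y] = -3 * (-1) - 1 = 2

2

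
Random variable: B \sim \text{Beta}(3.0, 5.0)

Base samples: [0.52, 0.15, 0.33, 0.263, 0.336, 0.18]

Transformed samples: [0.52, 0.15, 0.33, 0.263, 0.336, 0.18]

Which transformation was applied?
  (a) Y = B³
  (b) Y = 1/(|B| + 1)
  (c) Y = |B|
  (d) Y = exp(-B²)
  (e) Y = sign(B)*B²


Checking option (c) Y = |B|:
  B = 0.52 -> Y = 0.52 ✓
  B = 0.15 -> Y = 0.15 ✓
  B = 0.33 -> Y = 0.33 ✓
All samples match this transformation.

(c) |B|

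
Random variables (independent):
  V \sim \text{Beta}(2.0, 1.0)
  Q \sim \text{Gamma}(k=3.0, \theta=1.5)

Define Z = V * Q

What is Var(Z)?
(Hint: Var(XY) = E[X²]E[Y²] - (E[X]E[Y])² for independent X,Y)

Var(XY) = E[X²]E[Y²] - (E[X]E[Y])²
E[V] = 0.66666667, Var(V) = 0.055555556
E[Q] = 4.5, Var(Q) = 6.75
E[V²] = 0.055555556 + 0.66666667² = 0.5
E[Q²] = 6.75 + 4.5² = 27
Var(Z) = 0.5*27 - (0.66666667*4.5)²
= 13.5 - 9 = 4.5

4.5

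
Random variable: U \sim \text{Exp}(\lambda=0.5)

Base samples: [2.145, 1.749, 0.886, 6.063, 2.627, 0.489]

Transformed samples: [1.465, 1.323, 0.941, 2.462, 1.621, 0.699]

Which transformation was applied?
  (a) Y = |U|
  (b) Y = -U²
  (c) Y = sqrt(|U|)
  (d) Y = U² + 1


Checking option (c) Y = sqrt(|U|):
  U = 2.145 -> Y = 1.465 ✓
  U = 1.749 -> Y = 1.323 ✓
  U = 0.886 -> Y = 0.941 ✓
All samples match this transformation.

(c) sqrt(|U|)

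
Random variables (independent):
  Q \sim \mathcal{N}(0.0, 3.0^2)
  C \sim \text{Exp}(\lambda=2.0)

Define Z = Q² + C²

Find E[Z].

E[Z] = E[Q²] + E[C²]
E[Q²] = Var(Q) + E[Q]² = 9 + 0 = 9
E[C²] = Var(C) + E[C]² = 0.25 + 0.25 = 0.5
E[Z] = 9 + 0.5 = 9.5

9.5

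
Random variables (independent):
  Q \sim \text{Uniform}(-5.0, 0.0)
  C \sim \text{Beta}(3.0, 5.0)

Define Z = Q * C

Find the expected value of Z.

For independent RVs: E[XY] = E[X]*E[Y]
E[Q] = -2.5
E[C] = 0.375
E[Z] = -2.5 * 0.375 = -0.9375

-0.9375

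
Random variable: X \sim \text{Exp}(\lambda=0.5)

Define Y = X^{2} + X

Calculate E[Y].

E[Y] = 1*E[X²] + 1*E[X]
E[X] = 2
E[X²] = Var(X) + (E[X])² = 4 + 4 = 8
E[Y] = 1*8 + 1*2 = 10

10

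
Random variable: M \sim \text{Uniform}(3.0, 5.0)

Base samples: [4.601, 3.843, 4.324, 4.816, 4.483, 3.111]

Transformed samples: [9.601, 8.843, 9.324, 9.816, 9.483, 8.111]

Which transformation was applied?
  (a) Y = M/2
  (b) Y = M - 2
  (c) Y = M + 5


Checking option (c) Y = M + 5:
  M = 4.601 -> Y = 9.601 ✓
  M = 3.843 -> Y = 8.843 ✓
  M = 4.324 -> Y = 9.324 ✓
All samples match this transformation.

(c) M + 5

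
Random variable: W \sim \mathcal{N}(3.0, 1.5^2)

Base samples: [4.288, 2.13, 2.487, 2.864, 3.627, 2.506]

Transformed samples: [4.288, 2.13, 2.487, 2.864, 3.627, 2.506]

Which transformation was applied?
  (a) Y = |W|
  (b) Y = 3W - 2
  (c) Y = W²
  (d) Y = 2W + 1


Checking option (a) Y = |W|:
  W = 4.288 -> Y = 4.288 ✓
  W = 2.13 -> Y = 2.13 ✓
  W = 2.487 -> Y = 2.487 ✓
All samples match this transformation.

(a) |W|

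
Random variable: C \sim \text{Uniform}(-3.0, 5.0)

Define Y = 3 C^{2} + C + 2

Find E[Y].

E[Y] = 3*E[C²] + 1*E[C] + 2
E[C] = 1
E[C²] = Var(C) + (E[C])² = 5.3333333 + 1 = 6.3333333
E[Y] = 3*6.3333333 + 1*1 + 2 = 22

22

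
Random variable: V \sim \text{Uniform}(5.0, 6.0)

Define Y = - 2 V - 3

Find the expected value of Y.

For Y = -2V - 3:
E[Y] = -2 * E[V] - 3
E[V] = (5 + 6)/2 = 5.5
E[Y] = -2 * 5.5 - 3 = -14

-14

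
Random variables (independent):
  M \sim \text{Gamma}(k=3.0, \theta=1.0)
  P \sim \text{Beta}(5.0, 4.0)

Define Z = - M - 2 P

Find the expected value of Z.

E[Z] = -1*E[M] - 2*E[P]
E[M] = 3
E[P] = 0.55555556
E[Z] = -1*3 - 2*0.55555556 = -4.1111111

-4.1111111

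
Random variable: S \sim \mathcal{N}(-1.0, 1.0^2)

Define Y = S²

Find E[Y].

E[S²] = Var(S) + (E[S])² = 1 + 1 = 2

2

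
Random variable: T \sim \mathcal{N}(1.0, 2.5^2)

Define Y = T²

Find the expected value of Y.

E[T²] = Var(T) + (E[T])² = 6.25 + 1 = 7.25

7.25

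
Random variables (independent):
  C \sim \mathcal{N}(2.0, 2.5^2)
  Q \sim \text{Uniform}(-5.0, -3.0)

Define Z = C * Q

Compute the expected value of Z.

For independent RVs: E[XY] = E[X]*E[Y]
E[C] = 2
E[Q] = -4
E[Z] = 2 * (-4) = -8

-8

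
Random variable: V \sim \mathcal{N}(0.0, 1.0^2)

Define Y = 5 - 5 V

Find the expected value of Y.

For Y = -5V + 5:
E[Y] = -5 * E[V] + 5
E[V] = 0.0 = 0
E[Y] = -5 * 0 + 5 = 5

5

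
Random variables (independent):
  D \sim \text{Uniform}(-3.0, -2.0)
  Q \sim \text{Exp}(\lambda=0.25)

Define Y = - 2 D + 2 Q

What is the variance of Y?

For independent RVs: Var(aX + bY) = a²Var(X) + b²Var(Y)
Var(D) = 0.083333333
Var(Q) = 16
Var(Y) = (-2)²*0.083333333 + 2²*16
= 4*0.083333333 + 4*16 = 64.333333

64.333333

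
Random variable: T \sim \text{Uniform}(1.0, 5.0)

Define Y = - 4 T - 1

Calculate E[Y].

For Y = -4T - 1:
E[Y] = -4 * E[T] - 1
E[T] = (1 + 5)/2 = 3
E[Y] = -4 * 3 - 1 = -13

-13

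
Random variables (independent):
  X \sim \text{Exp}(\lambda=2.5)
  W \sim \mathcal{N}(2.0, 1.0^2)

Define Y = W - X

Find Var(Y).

For independent RVs: Var(aX + bY) = a²Var(X) + b²Var(Y)
Var(X) = 0.16
Var(W) = 1
Var(Y) = (-1)²*0.16 + 1²*1
= 1*0.16 + 1*1 = 1.16

1.16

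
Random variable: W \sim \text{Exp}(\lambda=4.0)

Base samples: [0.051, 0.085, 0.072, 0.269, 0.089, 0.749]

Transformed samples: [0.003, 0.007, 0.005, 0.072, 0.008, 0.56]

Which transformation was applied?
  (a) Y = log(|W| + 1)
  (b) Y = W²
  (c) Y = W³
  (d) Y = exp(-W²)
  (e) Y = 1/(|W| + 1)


Checking option (b) Y = W²:
  W = 0.051 -> Y = 0.003 ✓
  W = 0.085 -> Y = 0.007 ✓
  W = 0.072 -> Y = 0.005 ✓
All samples match this transformation.

(b) W²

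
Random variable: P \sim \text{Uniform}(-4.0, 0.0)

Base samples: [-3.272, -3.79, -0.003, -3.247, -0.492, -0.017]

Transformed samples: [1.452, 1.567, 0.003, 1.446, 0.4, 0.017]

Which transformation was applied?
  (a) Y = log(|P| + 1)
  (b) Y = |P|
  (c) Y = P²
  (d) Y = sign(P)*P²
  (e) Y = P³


Checking option (a) Y = log(|P| + 1):
  P = -3.272 -> Y = 1.452 ✓
  P = -3.79 -> Y = 1.567 ✓
  P = -0.003 -> Y = 0.003 ✓
All samples match this transformation.

(a) log(|P| + 1)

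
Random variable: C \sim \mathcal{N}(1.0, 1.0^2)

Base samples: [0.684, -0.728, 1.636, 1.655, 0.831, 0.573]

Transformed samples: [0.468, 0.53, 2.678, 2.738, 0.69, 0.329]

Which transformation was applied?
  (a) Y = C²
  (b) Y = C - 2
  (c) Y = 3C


Checking option (a) Y = C²:
  C = 0.684 -> Y = 0.468 ✓
  C = -0.728 -> Y = 0.53 ✓
  C = 1.636 -> Y = 2.678 ✓
All samples match this transformation.

(a) C²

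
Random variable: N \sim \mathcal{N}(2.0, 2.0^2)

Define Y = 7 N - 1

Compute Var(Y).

For Y = aN + b: Var(Y) = a² * Var(N)
Var(N) = 2.0^2 = 4
Var(Y) = 7² * 4 = 49 * 4 = 196

196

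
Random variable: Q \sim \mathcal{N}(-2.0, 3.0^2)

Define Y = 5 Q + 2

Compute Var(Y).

For Y = aQ + b: Var(Y) = a² * Var(Q)
Var(Q) = 3.0^2 = 9
Var(Y) = 5² * 9 = 25 * 9 = 225

225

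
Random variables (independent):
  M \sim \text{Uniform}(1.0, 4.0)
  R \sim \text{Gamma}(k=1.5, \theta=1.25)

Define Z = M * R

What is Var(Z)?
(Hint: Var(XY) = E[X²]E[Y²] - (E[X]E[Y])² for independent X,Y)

Var(XY) = E[X²]E[Y²] - (E[X]E[Y])²
E[M] = 2.5, Var(M) = 0.75
E[R] = 1.875, Var(R) = 2.34375
E[M²] = 0.75 + 2.5² = 7
E[R²] = 2.34375 + 1.875² = 5.859375
Var(Z) = 7*5.859375 - (2.5*1.875)²
= 41.015625 - 21.972656 = 19.042969

19.042969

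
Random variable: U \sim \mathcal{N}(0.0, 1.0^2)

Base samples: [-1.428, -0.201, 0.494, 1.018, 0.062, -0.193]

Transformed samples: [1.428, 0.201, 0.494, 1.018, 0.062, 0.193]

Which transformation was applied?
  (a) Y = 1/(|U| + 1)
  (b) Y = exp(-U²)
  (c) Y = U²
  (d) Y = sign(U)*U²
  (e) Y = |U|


Checking option (e) Y = |U|:
  U = -1.428 -> Y = 1.428 ✓
  U = -0.201 -> Y = 0.201 ✓
  U = 0.494 -> Y = 0.494 ✓
All samples match this transformation.

(e) |U|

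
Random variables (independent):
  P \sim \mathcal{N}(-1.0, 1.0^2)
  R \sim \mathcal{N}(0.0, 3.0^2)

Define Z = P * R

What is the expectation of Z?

For independent RVs: E[XY] = E[X]*E[Y]
E[P] = -1
E[R] = 0
E[Z] = -1 * 0 = 0

0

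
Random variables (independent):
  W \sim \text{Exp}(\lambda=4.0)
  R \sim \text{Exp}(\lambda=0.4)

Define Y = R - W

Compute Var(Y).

For independent RVs: Var(aX + bY) = a²Var(X) + b²Var(Y)
Var(W) = 0.0625
Var(R) = 6.25
Var(Y) = (-1)²*0.0625 + 1²*6.25
= 1*0.0625 + 1*6.25 = 6.3125

6.3125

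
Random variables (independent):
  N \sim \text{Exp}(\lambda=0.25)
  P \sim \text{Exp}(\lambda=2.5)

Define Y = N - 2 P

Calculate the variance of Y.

For independent RVs: Var(aX + bY) = a²Var(X) + b²Var(Y)
Var(N) = 16
Var(P) = 0.16
Var(Y) = 1²*16 + (-2)²*0.16
= 1*16 + 4*0.16 = 16.64

16.64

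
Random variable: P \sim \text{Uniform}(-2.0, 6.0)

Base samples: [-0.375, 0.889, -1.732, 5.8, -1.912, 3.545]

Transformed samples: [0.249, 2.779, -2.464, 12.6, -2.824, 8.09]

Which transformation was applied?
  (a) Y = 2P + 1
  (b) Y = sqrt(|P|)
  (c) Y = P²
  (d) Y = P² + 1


Checking option (a) Y = 2P + 1:
  P = -0.375 -> Y = 0.249 ✓
  P = 0.889 -> Y = 2.779 ✓
  P = -1.732 -> Y = -2.464 ✓
All samples match this transformation.

(a) 2P + 1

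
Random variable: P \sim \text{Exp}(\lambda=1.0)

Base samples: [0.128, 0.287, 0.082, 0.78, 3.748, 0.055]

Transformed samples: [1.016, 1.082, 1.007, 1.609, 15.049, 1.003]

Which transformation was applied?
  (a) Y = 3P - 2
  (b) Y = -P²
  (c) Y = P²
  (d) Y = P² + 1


Checking option (d) Y = P² + 1:
  P = 0.128 -> Y = 1.016 ✓
  P = 0.287 -> Y = 1.082 ✓
  P = 0.082 -> Y = 1.007 ✓
All samples match this transformation.

(d) P² + 1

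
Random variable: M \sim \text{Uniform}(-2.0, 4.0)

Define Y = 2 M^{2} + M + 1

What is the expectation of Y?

E[Y] = 2*E[M²] + 1*E[M] + 1
E[M] = 1
E[M²] = Var(M) + (E[M])² = 3 + 1 = 4
E[Y] = 2*4 + 1*1 + 1 = 10

10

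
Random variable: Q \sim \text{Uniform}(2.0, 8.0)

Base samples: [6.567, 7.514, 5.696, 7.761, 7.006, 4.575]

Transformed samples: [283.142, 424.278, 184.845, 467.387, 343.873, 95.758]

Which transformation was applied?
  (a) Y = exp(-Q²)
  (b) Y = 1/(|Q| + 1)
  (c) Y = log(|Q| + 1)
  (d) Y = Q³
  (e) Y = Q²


Checking option (d) Y = Q³:
  Q = 6.567 -> Y = 283.142 ✓
  Q = 7.514 -> Y = 424.278 ✓
  Q = 5.696 -> Y = 184.845 ✓
All samples match this transformation.

(d) Q³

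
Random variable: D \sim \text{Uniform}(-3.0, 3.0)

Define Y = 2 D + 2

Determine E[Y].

For Y = 2D + 2:
E[Y] = 2 * E[D] + 2
E[D] = (-3 + 3)/2 = 0
E[Y] = 2 * 0 + 2 = 2

2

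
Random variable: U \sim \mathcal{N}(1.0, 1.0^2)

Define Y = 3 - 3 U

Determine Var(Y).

For Y = aU + b: Var(Y) = a² * Var(U)
Var(U) = 1.0^2 = 1
Var(Y) = (-3)² * 1 = 9 * 1 = 9

9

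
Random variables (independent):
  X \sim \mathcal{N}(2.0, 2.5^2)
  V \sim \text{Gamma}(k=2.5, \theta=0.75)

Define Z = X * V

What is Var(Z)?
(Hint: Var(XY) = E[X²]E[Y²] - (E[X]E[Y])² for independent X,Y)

Var(XY) = E[X²]E[Y²] - (E[X]E[Y])²
E[X] = 2, Var(X) = 6.25
E[V] = 1.875, Var(V) = 1.40625
E[X²] = 6.25 + 2² = 10.25
E[V²] = 1.40625 + 1.875² = 4.921875
Var(Z) = 10.25*4.921875 - (2*1.875)²
= 50.449219 - 14.0625 = 36.386719

36.386719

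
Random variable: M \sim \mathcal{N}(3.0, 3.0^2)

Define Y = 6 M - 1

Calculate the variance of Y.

For Y = aM + b: Var(Y) = a² * Var(M)
Var(M) = 3.0^2 = 9
Var(Y) = 6² * 9 = 36 * 9 = 324

324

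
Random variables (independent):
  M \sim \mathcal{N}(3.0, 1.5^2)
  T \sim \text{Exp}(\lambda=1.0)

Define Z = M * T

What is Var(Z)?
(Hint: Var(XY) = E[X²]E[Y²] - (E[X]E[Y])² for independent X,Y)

Var(XY) = E[X²]E[Y²] - (E[X]E[Y])²
E[M] = 3, Var(M) = 2.25
E[T] = 1, Var(T) = 1
E[M²] = 2.25 + 3² = 11.25
E[T²] = 1 + 1² = 2
Var(Z) = 11.25*2 - (3*1)²
= 22.5 - 9 = 13.5

13.5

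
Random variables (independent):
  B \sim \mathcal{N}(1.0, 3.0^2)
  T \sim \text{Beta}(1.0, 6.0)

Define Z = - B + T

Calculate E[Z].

E[Z] = -1*E[B] + 1*E[T]
E[B] = 1
E[T] = 0.14285714
E[Z] = -1*1 + 1*0.14285714 = -0.85714286

-0.85714286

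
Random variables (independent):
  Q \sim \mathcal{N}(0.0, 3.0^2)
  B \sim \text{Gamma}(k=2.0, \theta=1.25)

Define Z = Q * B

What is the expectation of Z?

For independent RVs: E[XY] = E[X]*E[Y]
E[Q] = 0
E[B] = 2.5
E[Z] = 0 * 2.5 = 0

0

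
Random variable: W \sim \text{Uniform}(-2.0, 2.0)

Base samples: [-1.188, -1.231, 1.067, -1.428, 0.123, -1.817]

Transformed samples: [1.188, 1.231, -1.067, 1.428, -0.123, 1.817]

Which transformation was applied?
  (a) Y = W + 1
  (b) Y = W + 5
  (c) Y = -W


Checking option (c) Y = -W:
  W = -1.188 -> Y = 1.188 ✓
  W = -1.231 -> Y = 1.231 ✓
  W = 1.067 -> Y = -1.067 ✓
All samples match this transformation.

(c) -W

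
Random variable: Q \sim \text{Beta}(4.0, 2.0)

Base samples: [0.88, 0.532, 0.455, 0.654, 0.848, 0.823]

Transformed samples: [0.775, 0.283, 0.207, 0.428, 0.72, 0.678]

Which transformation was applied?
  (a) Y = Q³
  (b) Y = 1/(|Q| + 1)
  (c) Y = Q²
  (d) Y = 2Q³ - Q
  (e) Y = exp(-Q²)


Checking option (c) Y = Q²:
  Q = 0.88 -> Y = 0.775 ✓
  Q = 0.532 -> Y = 0.283 ✓
  Q = 0.455 -> Y = 0.207 ✓
All samples match this transformation.

(c) Q²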